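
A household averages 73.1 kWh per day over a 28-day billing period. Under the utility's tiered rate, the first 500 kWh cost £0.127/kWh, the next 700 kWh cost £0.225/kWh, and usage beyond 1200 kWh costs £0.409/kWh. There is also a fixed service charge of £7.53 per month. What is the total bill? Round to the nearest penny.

£574.87

Usage = 73.1 kWh/day × 28 days = 2046.8 kWh
First 500 kWh × £0.127 = £63.50
Next 700 kWh × £0.225 = £157.50
Remaining 846.8 kWh × £0.409 = £346.34
Energy charge = £567.34; + service £7.53 = £574.87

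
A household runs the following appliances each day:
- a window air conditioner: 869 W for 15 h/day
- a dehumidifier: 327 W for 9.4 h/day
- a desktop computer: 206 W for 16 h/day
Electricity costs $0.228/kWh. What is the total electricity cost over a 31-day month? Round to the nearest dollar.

window air conditioner: 869 W × 15 h × 31 d = 404,085 Wh = 404.1 kWh
dehumidifier: 327 W × 9.4 h × 31 d = 95,288 Wh = 95.29 kWh
desktop computer: 206 W × 16 h × 31 d = 102,176 Wh = 102.2 kWh
Total energy = 404.1 + 95.29 + 102.2 = 601.5 kWh
Cost = 601.5 kWh × $0.228 = $137.15 ≈ $137

$137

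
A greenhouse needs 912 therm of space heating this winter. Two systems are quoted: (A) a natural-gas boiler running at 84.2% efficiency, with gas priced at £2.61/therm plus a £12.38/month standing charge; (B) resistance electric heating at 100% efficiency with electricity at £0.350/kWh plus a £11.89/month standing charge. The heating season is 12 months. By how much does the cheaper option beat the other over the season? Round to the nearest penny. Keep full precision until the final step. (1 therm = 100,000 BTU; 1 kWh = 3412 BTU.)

Heat load = 912 therm × 100,000 = 91,200,000 BTU
Gas: input = 91,200,000 / 0.842 = 108,313,539 BTU = 1,083 therm → 1,083 × £2.61 = £2,826.98; + 12 × £12.38 standing = £2,975.54
Electric: 91,200,000 BTU / 3412 = 26,730 kWh → × £0.350 = £9,355.22; + 12 × £11.89 standing = £9,497.90
Difference = |£2,975.54 − £9,497.90| = £6,522.35

£6522.35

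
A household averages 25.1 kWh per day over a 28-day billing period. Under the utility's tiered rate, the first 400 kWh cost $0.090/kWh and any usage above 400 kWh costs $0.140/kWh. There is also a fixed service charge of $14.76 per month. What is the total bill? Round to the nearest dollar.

$93

Usage = 25.1 kWh/day × 28 days = 702.8 kWh
First 400 kWh × $0.090 = $36.00
Remaining 302.8 kWh × $0.140 = $42.39
Energy charge = $78.39; + service $14.76 = $93.15 ≈ $93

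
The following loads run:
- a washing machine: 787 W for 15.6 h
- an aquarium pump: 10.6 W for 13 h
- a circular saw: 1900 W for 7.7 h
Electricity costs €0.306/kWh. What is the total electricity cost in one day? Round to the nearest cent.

washing machine: 787 W × 15.6 h = 12,277 Wh = 12.28 kWh
aquarium pump: 10.6 W × 13 h = 138 Wh = 0.1378 kWh
circular saw: 1900 W × 7.7 h = 14,630 Wh = 14.63 kWh
Total energy = 12.28 + 0.1378 + 14.63 = 27.04 kWh
Cost = 27.04 kWh × €0.306 = €8.28

€8.28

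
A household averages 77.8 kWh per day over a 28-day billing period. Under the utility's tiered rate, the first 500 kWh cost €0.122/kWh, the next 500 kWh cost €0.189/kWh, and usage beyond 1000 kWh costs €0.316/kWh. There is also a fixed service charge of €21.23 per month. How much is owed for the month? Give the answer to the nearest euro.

Usage = 77.8 kWh/day × 28 days = 2178.4 kWh
First 500 kWh × €0.122 = €61.00
Next 500 kWh × €0.189 = €94.50
Remaining 1178.4 kWh × €0.316 = €372.37
Energy charge = €527.87; + service €21.23 = €549.10 ≈ €549

€549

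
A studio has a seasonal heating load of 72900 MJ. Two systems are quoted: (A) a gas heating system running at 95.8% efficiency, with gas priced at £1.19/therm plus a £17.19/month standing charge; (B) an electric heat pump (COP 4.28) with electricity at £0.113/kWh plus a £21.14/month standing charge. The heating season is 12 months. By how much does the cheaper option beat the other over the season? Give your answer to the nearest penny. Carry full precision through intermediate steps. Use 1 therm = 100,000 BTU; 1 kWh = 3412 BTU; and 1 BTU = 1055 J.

£276.25

Heat load = 72900 MJ = 72,900,000,000 J / 1055 = 69,099,526 BTU
Gas: input = 69,099,526 / 0.958 = 72,128,942 BTU = 721.3 therm → 721.3 × £1.19 = £858.33; + 12 × £17.19 standing = £1,064.61
Heat pump: 69,099,526 BTU / 3412 = 20,250 kWh heat; / 4.28 = 4,732 kWh in → × £0.113 = £534.69; + 12 × £21.14 standing = £788.37
Difference = |£1,064.61 − £788.37| = £276.25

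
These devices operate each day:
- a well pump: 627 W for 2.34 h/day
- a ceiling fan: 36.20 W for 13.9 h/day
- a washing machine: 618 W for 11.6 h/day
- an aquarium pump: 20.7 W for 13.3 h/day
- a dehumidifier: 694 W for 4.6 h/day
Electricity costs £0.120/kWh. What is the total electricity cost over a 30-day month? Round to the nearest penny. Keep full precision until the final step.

well pump: 627 W × 2.34 h × 30 d = 44,015 Wh = 44.02 kWh
ceiling fan: 36.20 W × 13.9 h × 30 d = 15,095 Wh = 15.1 kWh
washing machine: 618 W × 11.6 h × 30 d = 215,064 Wh = 215.1 kWh
aquarium pump: 20.7 W × 13.3 h × 30 d = 8,259 Wh = 8.259 kWh
dehumidifier: 694 W × 4.6 h × 30 d = 95,772 Wh = 95.77 kWh
Total energy = 44.02 + 15.1 + 215.1 + 8.259 + 95.77 = 378.2 kWh
Cost = 378.2 kWh × £0.120 = £45.38

£45.38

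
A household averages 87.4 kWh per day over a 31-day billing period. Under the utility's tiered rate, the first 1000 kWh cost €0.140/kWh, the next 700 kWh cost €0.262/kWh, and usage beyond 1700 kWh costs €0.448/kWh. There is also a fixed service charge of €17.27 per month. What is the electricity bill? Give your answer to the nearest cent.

Usage = 87.4 kWh/day × 31 days = 2709.4 kWh
First 1000 kWh × €0.140 = €140.00
Next 700 kWh × €0.262 = €183.40
Remaining 1009.4 kWh × €0.448 = €452.21
Energy charge = €775.61; + service €17.27 = €792.88

€792.88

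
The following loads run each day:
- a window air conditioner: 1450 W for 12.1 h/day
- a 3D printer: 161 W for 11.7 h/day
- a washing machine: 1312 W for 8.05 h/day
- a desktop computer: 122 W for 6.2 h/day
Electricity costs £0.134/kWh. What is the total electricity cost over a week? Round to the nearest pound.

£29

window air conditioner: 1450 W × 12.1 h × 7 d = 122,815 Wh = 122.8 kWh
3D printer: 161 W × 11.7 h × 7 d = 13,186 Wh = 13.19 kWh
washing machine: 1312 W × 8.05 h × 7 d = 73,931 Wh = 73.93 kWh
desktop computer: 122 W × 6.2 h × 7 d = 5,295 Wh = 5.295 kWh
Total energy = 122.8 + 13.19 + 73.93 + 5.295 = 215.2 kWh
Cost = 215.2 kWh × £0.134 = £28.84 ≈ £29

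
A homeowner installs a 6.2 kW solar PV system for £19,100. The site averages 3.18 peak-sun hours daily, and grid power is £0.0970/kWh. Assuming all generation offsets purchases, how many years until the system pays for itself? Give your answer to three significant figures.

Daily generation = 6.2 kW × 3.18 h = 19.72 kWh
Annual generation = 19.72 × 365 = 7196.3 kWh
Annual savings = 7196.3 × £0.0970 = £698.04
Payback = £19,100 / £698.04 = 27.4 years

27.4 years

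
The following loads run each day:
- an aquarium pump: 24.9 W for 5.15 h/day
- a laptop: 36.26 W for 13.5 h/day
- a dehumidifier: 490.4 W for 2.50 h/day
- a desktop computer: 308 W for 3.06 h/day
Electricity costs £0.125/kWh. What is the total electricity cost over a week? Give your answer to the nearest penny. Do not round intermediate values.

£2.44

aquarium pump: 24.9 W × 5.15 h × 7 d = 898 Wh = 0.8976 kWh
laptop: 36.26 W × 13.5 h × 7 d = 3,427 Wh = 3.427 kWh
dehumidifier: 490.4 W × 2.50 h × 7 d = 8,582 Wh = 8.582 kWh
desktop computer: 308 W × 3.06 h × 7 d = 6,597 Wh = 6.597 kWh
Total energy = 0.8976 + 3.427 + 8.582 + 6.597 = 19.5 kWh
Cost = 19.5 kWh × £0.125 = £2.44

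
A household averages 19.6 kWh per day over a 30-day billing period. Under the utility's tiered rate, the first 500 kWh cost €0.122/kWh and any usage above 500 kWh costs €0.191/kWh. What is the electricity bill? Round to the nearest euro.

Usage = 19.6 kWh/day × 30 days = 588 kWh
First 500 kWh × €0.122 = €61.00
Remaining 88 kWh × €0.191 = €16.81
Total = €77.81 ≈ €78

€78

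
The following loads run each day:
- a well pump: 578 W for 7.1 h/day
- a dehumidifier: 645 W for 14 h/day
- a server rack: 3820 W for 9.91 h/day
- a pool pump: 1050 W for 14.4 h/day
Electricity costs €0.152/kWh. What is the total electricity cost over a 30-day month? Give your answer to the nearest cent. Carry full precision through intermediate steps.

well pump: 578 W × 7.1 h × 30 d = 123,114 Wh = 123.1 kWh
dehumidifier: 645 W × 14 h × 30 d = 270,900 Wh = 270.9 kWh
server rack: 3820 W × 9.91 h × 30 d = 1,135,686 Wh = 1,136 kWh
pool pump: 1050 W × 14.4 h × 30 d = 453,600 Wh = 453.6 kWh
Total energy = 123.1 + 270.9 + 1,136 + 453.6 = 1,983 kWh
Cost = 1,983 kWh × €0.152 = €301.46

€301.46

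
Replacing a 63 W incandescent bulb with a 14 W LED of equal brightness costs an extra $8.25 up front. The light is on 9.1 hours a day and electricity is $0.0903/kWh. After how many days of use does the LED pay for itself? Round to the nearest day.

205 days

Power saved = 63 − 14 = 49 W
Daily energy saved = 49 W × 9.1 h = 445.9 Wh = 0.4459 kWh
Daily savings = 0.4459 × $0.0903 = $0.0403
Payback = $8.25 / $0.0403 per day = 204.9 days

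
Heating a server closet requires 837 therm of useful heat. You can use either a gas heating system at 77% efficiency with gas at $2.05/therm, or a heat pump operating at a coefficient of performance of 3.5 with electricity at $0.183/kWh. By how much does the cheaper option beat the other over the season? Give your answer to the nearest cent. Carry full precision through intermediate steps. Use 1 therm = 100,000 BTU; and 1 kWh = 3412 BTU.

Heat load = 837 therm × 100,000 = 83,700,000 BTU
Gas: input = 83,700,000 / 0.77 = 108,701,299 BTU = 1,087 therm → 1,087 × $2.05 = $2,228.38
Heat pump: 83,700,000 BTU / 3412 = 24,530 kWh heat; / 3.5 = 7,009 kWh in → × $0.183 = $1,282.62
Difference = |$2,228.38 − $1,282.62| = $945.75

$945.75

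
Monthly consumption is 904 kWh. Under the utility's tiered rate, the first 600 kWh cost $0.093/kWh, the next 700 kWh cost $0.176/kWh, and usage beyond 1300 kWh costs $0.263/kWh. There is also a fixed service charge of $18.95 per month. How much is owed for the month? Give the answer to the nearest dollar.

$128

First 600 kWh × $0.093 = $55.80
Next 304 kWh × $0.176 = $53.50
Remaining tier: 0 kWh (not reached)
Energy charge = $109.30; + service $18.95 = $128.25 ≈ $128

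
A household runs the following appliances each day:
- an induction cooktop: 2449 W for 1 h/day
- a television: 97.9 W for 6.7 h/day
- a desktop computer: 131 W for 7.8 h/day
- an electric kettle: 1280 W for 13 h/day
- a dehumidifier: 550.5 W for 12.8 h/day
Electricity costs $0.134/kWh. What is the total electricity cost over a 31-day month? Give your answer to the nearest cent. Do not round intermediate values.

induction cooktop: 2449 W × 1 h × 31 d = 75,919 Wh = 75.92 kWh
television: 97.9 W × 6.7 h × 31 d = 20,334 Wh = 20.33 kWh
desktop computer: 131 W × 7.8 h × 31 d = 31,676 Wh = 31.68 kWh
electric kettle: 1280 W × 13 h × 31 d = 515,840 Wh = 515.8 kWh
dehumidifier: 550.5 W × 12.8 h × 31 d = 218,438 Wh = 218.4 kWh
Total energy = 75.92 + 20.33 + 31.68 + 515.8 + 218.4 = 862.2 kWh
Cost = 862.2 kWh × $0.134 = $115.54

$115.54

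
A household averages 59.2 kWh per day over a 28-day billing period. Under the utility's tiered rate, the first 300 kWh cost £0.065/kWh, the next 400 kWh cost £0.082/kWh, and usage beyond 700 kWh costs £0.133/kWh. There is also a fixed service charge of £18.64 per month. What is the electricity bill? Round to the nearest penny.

Usage = 59.2 kWh/day × 28 days = 1657.6 kWh
First 300 kWh × £0.065 = £19.50
Next 400 kWh × £0.082 = £32.80
Remaining 957.6 kWh × £0.133 = £127.36
Energy charge = £179.66; + service £18.64 = £198.30

£198.30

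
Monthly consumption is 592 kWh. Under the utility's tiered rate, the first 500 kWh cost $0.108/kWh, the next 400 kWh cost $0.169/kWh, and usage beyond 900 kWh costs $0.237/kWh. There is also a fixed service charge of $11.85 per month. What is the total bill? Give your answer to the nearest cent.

$81.40

First 500 kWh × $0.108 = $54.00
Next 92 kWh × $0.169 = $15.55
Remaining tier: 0 kWh (not reached)
Energy charge = $69.55; + service $11.85 = $81.40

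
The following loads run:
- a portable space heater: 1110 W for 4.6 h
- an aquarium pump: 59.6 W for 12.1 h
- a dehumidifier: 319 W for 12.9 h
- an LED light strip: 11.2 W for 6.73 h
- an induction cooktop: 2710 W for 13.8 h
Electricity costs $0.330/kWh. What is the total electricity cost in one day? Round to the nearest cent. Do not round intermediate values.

portable space heater: 1110 W × 4.6 h = 5,106 Wh = 5.106 kWh
aquarium pump: 59.6 W × 12.1 h = 721 Wh = 0.7212 kWh
dehumidifier: 319 W × 12.9 h = 4,115 Wh = 4.115 kWh
LED light strip: 11.2 W × 6.73 h = 75 Wh = 0.07538 kWh
induction cooktop: 2710 W × 13.8 h = 37,398 Wh = 37.4 kWh
Total energy = 5.106 + 0.7212 + 4.115 + 0.07538 + 37.4 = 47.42 kWh
Cost = 47.42 kWh × $0.330 = $15.65

$15.65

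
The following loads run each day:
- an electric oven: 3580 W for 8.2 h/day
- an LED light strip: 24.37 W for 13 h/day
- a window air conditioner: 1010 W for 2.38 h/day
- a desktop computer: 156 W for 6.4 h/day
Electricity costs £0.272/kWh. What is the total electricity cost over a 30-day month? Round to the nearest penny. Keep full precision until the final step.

electric oven: 3580 W × 8.2 h × 30 d = 880,680 Wh = 880.7 kWh
LED light strip: 24.37 W × 13 h × 30 d = 9,504 Wh = 9.504 kWh
window air conditioner: 1010 W × 2.38 h × 30 d = 72,114 Wh = 72.11 kWh
desktop computer: 156 W × 6.4 h × 30 d = 29,952 Wh = 29.95 kWh
Total energy = 880.7 + 9.504 + 72.11 + 29.95 = 992.3 kWh
Cost = 992.3 kWh × £0.272 = £269.89

£269.89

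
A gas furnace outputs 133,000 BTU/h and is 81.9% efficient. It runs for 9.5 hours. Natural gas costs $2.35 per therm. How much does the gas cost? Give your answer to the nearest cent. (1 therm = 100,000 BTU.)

Heat delivered = 133,000 BTU/h × 9.5 h = 1,263,500 BTU
Gas input = 1,263,500 / 0.819 = 1,542,735 BTU
= 1,542,735 / 100,000 = 15.43 therm
Cost = 15.43 × $2.35/therm = $36.25

$36.25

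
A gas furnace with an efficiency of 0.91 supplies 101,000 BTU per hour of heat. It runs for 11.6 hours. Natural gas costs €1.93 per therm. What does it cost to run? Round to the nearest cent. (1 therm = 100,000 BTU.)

Heat delivered = 101,000 BTU/h × 11.6 h = 1,171,600 BTU
Gas input = 1,171,600 / 0.91 = 1,287,473 BTU
= 1,287,473 / 100,000 = 12.87 therm
Cost = 12.87 × €1.93/therm = €24.85

€24.85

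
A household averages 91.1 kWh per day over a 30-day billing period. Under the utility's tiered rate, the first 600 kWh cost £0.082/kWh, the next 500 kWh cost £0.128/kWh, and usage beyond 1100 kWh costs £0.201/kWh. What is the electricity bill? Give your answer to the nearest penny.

Usage = 91.1 kWh/day × 30 days = 2733 kWh
First 600 kWh × £0.082 = £49.20
Next 500 kWh × £0.128 = £64.00
Remaining 1633 kWh × £0.201 = £328.23
Total = £441.43

£441.43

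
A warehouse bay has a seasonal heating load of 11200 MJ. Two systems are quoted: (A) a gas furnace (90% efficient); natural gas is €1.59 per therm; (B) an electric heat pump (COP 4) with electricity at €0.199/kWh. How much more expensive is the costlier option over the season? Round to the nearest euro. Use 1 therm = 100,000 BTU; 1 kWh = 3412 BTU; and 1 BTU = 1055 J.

€33

Heat load = 11200 MJ = 11,200,000,000 J / 1055 = 10,616,114 BTU
Gas: input = 10,616,114 / 0.90 = 11,795,682 BTU = 118 therm → 118 × €1.59 = €187.55
Heat pump: 10,616,114 BTU / 3412 = 3,111 kWh heat; / 4 = 777.9 kWh in → × €0.199 = €154.79
Difference = |€187.55 − €154.79| = €32.76 ≈ €33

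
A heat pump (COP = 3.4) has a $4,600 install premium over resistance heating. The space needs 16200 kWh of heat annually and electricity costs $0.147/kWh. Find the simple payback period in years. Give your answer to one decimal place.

2.7 years

Resistance: 16200 kWh × $0.147 = $2,381.40/yr
Heat pump: 16200 / 3.4 = 4765 kWh in → × $0.147 = $700.41/yr
Annual savings = $1,680.99
Payback = $4,600 / $1,680.99 = 2.74 years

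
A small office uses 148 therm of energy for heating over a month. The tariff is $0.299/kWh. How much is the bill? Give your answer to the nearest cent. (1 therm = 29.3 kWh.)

148 therm × (29.3 kWh/therm) = 4,336 kWh
Cost = 4,336 kWh × $0.299/kWh = $1,296.58

$1296.58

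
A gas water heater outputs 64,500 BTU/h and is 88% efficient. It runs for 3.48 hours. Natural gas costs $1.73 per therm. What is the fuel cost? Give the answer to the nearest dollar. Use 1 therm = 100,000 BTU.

$4

Heat delivered = 64,500 BTU/h × 3.48 h = 224,460 BTU
Gas input = 224,460 / 0.88 = 255,068 BTU
= 255,068 / 100,000 = 2.551 therm
Cost = 2.551 × $1.73/therm = $4.41 ≈ $4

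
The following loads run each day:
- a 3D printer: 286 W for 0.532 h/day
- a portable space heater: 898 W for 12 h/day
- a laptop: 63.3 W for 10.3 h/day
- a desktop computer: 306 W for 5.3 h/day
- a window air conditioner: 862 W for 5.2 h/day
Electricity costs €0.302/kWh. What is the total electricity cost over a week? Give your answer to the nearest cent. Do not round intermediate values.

€37.38

3D printer: 286 W × 0.532 h × 7 d = 1,065 Wh = 1.065 kWh
portable space heater: 898 W × 12 h × 7 d = 75,432 Wh = 75.43 kWh
laptop: 63.3 W × 10.3 h × 7 d = 4,564 Wh = 4.564 kWh
desktop computer: 306 W × 5.3 h × 7 d = 11,353 Wh = 11.35 kWh
window air conditioner: 862 W × 5.2 h × 7 d = 31,377 Wh = 31.38 kWh
Total energy = 1.065 + 75.43 + 4.564 + 11.35 + 31.38 = 123.8 kWh
Cost = 123.8 kWh × €0.302 = €37.38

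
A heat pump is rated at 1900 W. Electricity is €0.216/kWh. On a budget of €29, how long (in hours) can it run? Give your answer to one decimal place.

Energy budget = €29 / €0.216 per kWh = 134.3 kWh = 134,259 Wh
Runtime = 134,259 Wh / 1900 W = 70.66 h

70.7 h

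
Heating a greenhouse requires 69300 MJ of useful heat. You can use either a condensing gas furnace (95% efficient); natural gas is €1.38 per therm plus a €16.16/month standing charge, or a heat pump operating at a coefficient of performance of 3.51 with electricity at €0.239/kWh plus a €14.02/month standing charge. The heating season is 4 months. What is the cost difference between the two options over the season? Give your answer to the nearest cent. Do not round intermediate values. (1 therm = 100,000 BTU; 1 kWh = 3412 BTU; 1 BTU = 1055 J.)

Heat load = 69300 MJ = 69,300,000,000 J / 1055 = 65,687,204 BTU
Gas: input = 65,687,204 / 0.95 = 69,144,425 BTU = 691.4 therm → 691.4 × €1.38 = €954.19; + 4 × €16.16 standing = €1,018.83
Heat pump: 65,687,204 BTU / 3412 = 19,250 kWh heat; / 3.51 = 5,485 kWh in → × €0.239 = €1,310.88; + 4 × €14.02 standing = €1,366.96
Difference = |€1,018.83 − €1,366.96| = €348.13

€348.13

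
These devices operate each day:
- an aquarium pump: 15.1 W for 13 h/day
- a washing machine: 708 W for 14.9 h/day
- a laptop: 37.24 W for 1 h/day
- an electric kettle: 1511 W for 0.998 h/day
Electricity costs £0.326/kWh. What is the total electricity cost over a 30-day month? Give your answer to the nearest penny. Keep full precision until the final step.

aquarium pump: 15.1 W × 13 h × 30 d = 5,889 Wh = 5.889 kWh
washing machine: 708 W × 14.9 h × 30 d = 316,476 Wh = 316.5 kWh
laptop: 37.24 W × 1 h × 30 d = 1,117 Wh = 1.117 kWh
electric kettle: 1511 W × 0.998 h × 30 d = 45,239 Wh = 45.24 kWh
Total energy = 5.889 + 316.5 + 1.117 + 45.24 = 368.7 kWh
Cost = 368.7 kWh × £0.326 = £120.20

£120.20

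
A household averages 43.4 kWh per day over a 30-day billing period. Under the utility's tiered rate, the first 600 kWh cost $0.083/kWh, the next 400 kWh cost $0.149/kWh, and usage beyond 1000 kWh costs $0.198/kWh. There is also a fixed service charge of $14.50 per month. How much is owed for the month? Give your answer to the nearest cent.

Usage = 43.4 kWh/day × 30 days = 1302 kWh
First 600 kWh × $0.083 = $49.80
Next 400 kWh × $0.149 = $59.60
Remaining 302 kWh × $0.198 = $59.80
Energy charge = $169.20; + service $14.50 = $183.70

$183.70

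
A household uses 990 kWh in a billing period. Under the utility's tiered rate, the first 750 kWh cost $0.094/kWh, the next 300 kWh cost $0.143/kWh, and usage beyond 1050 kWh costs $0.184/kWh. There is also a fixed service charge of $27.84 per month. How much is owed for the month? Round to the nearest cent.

First 750 kWh × $0.094 = $70.50
Next 240 kWh × $0.143 = $34.32
Remaining tier: 0 kWh (not reached)
Energy charge = $104.82; + service $27.84 = $132.66

$132.66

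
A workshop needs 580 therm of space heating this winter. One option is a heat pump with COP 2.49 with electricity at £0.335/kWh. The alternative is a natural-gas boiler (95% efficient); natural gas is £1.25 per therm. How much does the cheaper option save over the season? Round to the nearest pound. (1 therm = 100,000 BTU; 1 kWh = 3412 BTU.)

Heat load = 580 therm × 100,000 = 58,000,000 BTU
Gas: input = 58,000,000 / 0.95 = 61,052,632 BTU = 610.5 therm → 610.5 × £1.25 = £763.16
Heat pump: 58,000,000 BTU / 3412 = 17,000 kWh heat; / 2.49 = 6,827 kWh in → × £0.335 = £2,286.99
Difference = |£763.16 − £2,286.99| = £1,523.83 ≈ £1524

£1524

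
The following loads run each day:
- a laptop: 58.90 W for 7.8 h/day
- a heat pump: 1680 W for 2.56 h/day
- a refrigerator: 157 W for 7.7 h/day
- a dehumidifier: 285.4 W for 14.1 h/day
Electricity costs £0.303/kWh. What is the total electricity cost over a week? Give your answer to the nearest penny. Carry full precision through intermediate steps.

£21.20

laptop: 58.90 W × 7.8 h × 7 d = 3,216 Wh = 3.216 kWh
heat pump: 1680 W × 2.56 h × 7 d = 30,106 Wh = 30.11 kWh
refrigerator: 157 W × 7.7 h × 7 d = 8,462 Wh = 8.462 kWh
dehumidifier: 285.4 W × 14.1 h × 7 d = 28,169 Wh = 28.17 kWh
Total energy = 3.216 + 30.11 + 8.462 + 28.17 = 69.95 kWh
Cost = 69.95 kWh × £0.303 = £21.20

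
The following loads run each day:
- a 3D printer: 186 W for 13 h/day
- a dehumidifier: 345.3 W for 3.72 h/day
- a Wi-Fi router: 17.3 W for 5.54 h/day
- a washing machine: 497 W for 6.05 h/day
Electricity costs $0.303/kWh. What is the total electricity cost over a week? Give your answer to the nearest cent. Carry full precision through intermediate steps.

3D printer: 186 W × 13 h × 7 d = 16,926 Wh = 16.93 kWh
dehumidifier: 345.3 W × 3.72 h × 7 d = 8,992 Wh = 8.992 kWh
Wi-Fi router: 17.3 W × 5.54 h × 7 d = 671 Wh = 0.6709 kWh
washing machine: 497 W × 6.05 h × 7 d = 21,048 Wh = 21.05 kWh
Total energy = 16.93 + 8.992 + 0.6709 + 21.05 = 47.64 kWh
Cost = 47.64 kWh × $0.303 = $14.43

$14.43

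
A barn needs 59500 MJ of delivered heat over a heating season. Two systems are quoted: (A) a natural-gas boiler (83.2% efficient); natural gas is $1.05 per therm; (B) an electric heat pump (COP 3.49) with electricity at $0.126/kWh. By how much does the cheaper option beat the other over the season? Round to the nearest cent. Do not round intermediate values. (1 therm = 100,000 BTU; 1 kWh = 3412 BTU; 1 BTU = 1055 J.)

$114.99

Heat load = 59500 MJ = 59,500,000,000 J / 1055 = 56,398,104 BTU
Gas: input = 56,398,104 / 0.832 = 67,786,183 BTU = 677.9 therm → 677.9 × $1.05 = $711.75
Heat pump: 56,398,104 BTU / 3412 = 16,530 kWh heat; / 3.49 = 4,736 kWh in → × $0.126 = $596.76
Difference = |$711.75 − $596.76| = $114.99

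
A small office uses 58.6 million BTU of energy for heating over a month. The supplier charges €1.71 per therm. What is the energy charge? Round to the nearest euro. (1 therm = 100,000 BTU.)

€1002

58.6 million BTU × (10 therm/million BTU) = 586 therm
Cost = 586 therm × €1.71/therm = €1,002.06 ≈ €1002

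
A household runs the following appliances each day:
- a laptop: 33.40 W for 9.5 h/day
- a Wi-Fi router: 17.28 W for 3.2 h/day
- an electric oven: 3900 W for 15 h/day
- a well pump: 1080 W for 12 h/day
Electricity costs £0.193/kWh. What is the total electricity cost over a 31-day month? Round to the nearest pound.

£430

laptop: 33.40 W × 9.5 h × 31 d = 9,836 Wh = 9.836 kWh
Wi-Fi router: 17.28 W × 3.2 h × 31 d = 1,714 Wh = 1.714 kWh
electric oven: 3900 W × 15 h × 31 d = 1,813,500 Wh = 1,814 kWh
well pump: 1080 W × 12 h × 31 d = 401,760 Wh = 401.8 kWh
Total energy = 9.836 + 1.714 + 1,814 + 401.8 = 2,227 kWh
Cost = 2,227 kWh × £0.193 = £429.77 ≈ £430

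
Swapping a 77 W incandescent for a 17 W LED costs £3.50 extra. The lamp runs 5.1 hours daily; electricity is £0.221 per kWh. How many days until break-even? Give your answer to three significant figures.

Power saved = 77 − 17 = 60 W
Daily energy saved = 60 W × 5.1 h = 306 Wh = 0.306 kWh
Daily savings = 0.306 × £0.221 = £0.0676
Payback = £3.50 / £0.0676 per day = 51.76 days

51.8 days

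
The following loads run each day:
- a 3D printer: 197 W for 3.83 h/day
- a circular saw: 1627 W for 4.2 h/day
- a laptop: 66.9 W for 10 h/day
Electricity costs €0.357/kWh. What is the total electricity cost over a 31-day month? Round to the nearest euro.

€91

3D printer: 197 W × 3.83 h × 31 d = 23,390 Wh = 23.39 kWh
circular saw: 1627 W × 4.2 h × 31 d = 211,835 Wh = 211.8 kWh
laptop: 66.9 W × 10 h × 31 d = 20,739 Wh = 20.74 kWh
Total energy = 23.39 + 211.8 + 20.74 = 256 kWh
Cost = 256 kWh × €0.357 = €91.38 ≈ €91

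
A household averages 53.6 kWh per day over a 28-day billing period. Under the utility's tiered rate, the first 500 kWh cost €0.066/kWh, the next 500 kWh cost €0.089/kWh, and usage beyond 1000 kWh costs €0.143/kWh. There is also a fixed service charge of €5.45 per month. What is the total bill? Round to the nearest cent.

€154.56

Usage = 53.6 kWh/day × 28 days = 1500.8 kWh
First 500 kWh × €0.066 = €33.00
Next 500 kWh × €0.089 = €44.50
Remaining 500.8 kWh × €0.143 = €71.61
Energy charge = €149.11; + service €5.45 = €154.56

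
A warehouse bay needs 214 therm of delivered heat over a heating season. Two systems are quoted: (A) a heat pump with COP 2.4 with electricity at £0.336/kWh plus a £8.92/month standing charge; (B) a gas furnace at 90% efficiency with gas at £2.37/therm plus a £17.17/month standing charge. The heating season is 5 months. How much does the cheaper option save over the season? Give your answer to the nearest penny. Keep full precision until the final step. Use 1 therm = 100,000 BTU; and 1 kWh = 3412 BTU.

£273.29

Heat load = 214 therm × 100,000 = 21,400,000 BTU
Gas: input = 21,400,000 / 0.90 = 23,777,778 BTU = 237.8 therm → 237.8 × £2.37 = £563.53; + 5 × £17.17 standing = £649.38
Heat pump: 21,400,000 BTU / 3412 = 6,272 kWh heat; / 2.4 = 2,613 kWh in → × £0.336 = £878.08; + 5 × £8.92 standing = £922.68
Difference = |£649.38 − £922.68| = £273.29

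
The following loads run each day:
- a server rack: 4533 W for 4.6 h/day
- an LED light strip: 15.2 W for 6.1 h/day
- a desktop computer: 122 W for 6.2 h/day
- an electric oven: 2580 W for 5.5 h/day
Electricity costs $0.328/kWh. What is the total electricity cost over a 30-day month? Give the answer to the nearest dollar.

server rack: 4533 W × 4.6 h × 30 d = 625,554 Wh = 625.6 kWh
LED light strip: 15.2 W × 6.1 h × 30 d = 2,782 Wh = 2.782 kWh
desktop computer: 122 W × 6.2 h × 30 d = 22,692 Wh = 22.69 kWh
electric oven: 2580 W × 5.5 h × 30 d = 425,700 Wh = 425.7 kWh
Total energy = 625.6 + 2.782 + 22.69 + 425.7 = 1,077 kWh
Cost = 1,077 kWh × $0.328 = $353.17 ≈ $353

$353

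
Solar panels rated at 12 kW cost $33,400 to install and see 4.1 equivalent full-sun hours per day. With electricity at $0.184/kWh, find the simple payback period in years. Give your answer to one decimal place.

Daily generation = 12 kW × 4.1 h = 49.2 kWh
Annual generation = 49.2 × 365 = 17958 kWh
Annual savings = 17958 × $0.184 = $3,304.27
Payback = $33,400 / $3,304.27 = 10.1 years

10.1 years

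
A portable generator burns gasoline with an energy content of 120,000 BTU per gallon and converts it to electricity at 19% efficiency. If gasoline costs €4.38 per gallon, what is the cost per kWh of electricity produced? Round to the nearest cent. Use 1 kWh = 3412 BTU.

€0.66

Electrical output per gallon = 120,000 BTU × 0.19 / 3412 BTU/kWh = 6.682 kWh
Cost per kWh = €4.38 / 6.682 kWh = €0.655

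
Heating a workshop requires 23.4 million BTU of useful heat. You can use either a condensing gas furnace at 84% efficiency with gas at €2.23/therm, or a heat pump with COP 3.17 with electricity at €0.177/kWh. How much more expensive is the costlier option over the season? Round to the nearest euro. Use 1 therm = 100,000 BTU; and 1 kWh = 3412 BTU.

€238

Heat load = 23.4 × 10⁶ BTU = 23,400,000 BTU
Gas: input = 23,400,000 / 0.84 = 27,857,143 BTU = 278.6 therm → 278.6 × €2.23 = €621.21
Heat pump: 23,400,000 BTU / 3412 = 6,858 kWh heat; / 3.17 = 2,163 kWh in → × €0.177 = €382.93
Difference = |€621.21 − €382.93| = €238.28 ≈ €238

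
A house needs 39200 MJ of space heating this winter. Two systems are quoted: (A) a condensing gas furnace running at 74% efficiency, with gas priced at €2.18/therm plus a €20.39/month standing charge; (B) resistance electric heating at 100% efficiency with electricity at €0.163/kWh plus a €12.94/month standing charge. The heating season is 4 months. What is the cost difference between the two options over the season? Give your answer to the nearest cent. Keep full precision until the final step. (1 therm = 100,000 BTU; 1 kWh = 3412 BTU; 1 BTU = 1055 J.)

€650.65

Heat load = 39200 MJ = 39,200,000,000 J / 1055 = 37,156,398 BTU
Gas: input = 37,156,398 / 0.74 = 50,211,349 BTU = 502.1 therm → 502.1 × €2.18 = €1,094.61; + 4 × €20.39 standing = €1,176.17
Electric: 37,156,398 BTU / 3412 = 10,890 kWh → × €0.163 = €1,775.06; + 4 × €12.94 standing = €1,826.82
Difference = |€1,176.17 − €1,826.82| = €650.65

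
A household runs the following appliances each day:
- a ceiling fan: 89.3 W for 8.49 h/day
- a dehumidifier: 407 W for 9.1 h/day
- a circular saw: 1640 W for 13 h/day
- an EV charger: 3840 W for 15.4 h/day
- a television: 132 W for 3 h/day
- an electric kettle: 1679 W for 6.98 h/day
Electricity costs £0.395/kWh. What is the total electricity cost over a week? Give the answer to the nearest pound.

ceiling fan: 89.3 W × 8.49 h × 7 d = 5,307 Wh = 5.307 kWh
dehumidifier: 407 W × 9.1 h × 7 d = 25,926 Wh = 25.93 kWh
circular saw: 1640 W × 13 h × 7 d = 149,240 Wh = 149.2 kWh
EV charger: 3840 W × 15.4 h × 7 d = 413,952 Wh = 414 kWh
television: 132 W × 3 h × 7 d = 2,772 Wh = 2.772 kWh
electric kettle: 1679 W × 6.98 h × 7 d = 82,036 Wh = 82.04 kWh
Total energy = 5.307 + 25.93 + 149.2 + 414 + 2.772 + 82.04 = 679.2 kWh
Cost = 679.2 kWh × £0.395 = £268.30 ≈ £268

£268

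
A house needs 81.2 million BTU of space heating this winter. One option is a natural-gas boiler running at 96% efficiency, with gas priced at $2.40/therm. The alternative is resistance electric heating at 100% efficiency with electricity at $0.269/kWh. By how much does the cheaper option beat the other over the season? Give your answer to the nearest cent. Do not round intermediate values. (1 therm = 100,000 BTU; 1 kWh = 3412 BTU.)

$4371.76

Heat load = 81.2 × 10⁶ BTU = 81,200,000 BTU
Gas: input = 81,200,000 / 0.96 = 84,583,333 BTU = 845.8 therm → 845.8 × $2.40 = $2,030.00
Electric: 81,200,000 BTU / 3412 = 23,800 kWh → × $0.269 = $6,401.76
Difference = |$2,030.00 − $6,401.76| = $4,371.76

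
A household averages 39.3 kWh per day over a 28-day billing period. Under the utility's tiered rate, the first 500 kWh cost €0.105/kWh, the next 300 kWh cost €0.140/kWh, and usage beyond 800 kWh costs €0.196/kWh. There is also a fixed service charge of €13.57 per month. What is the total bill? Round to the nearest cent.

€166.95

Usage = 39.3 kWh/day × 28 days = 1100.4 kWh
First 500 kWh × €0.105 = €52.50
Next 300 kWh × €0.140 = €42.00
Remaining 300.4 kWh × €0.196 = €58.88
Energy charge = €153.38; + service €13.57 = €166.95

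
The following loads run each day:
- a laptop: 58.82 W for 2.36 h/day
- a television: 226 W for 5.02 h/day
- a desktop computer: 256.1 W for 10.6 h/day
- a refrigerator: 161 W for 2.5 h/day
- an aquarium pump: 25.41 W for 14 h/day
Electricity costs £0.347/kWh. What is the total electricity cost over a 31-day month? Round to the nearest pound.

£51

laptop: 58.82 W × 2.36 h × 31 d = 4,303 Wh = 4.303 kWh
television: 226 W × 5.02 h × 31 d = 35,170 Wh = 35.17 kWh
desktop computer: 256.1 W × 10.6 h × 31 d = 84,154 Wh = 84.15 kWh
refrigerator: 161 W × 2.5 h × 31 d = 12,478 Wh = 12.48 kWh
aquarium pump: 25.41 W × 14 h × 31 d = 11,028 Wh = 11.03 kWh
Total energy = 4.303 + 35.17 + 84.15 + 12.48 + 11.03 = 147.1 kWh
Cost = 147.1 kWh × £0.347 = £51.06 ≈ £51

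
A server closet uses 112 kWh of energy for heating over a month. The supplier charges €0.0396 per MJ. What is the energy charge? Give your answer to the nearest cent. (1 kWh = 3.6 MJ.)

€15.97

112 kWh × (3.6 MJ/kWh) = 403.2 MJ
Cost = 403.2 MJ × €0.0396/MJ = €15.97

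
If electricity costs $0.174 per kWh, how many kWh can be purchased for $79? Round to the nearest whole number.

454 kWh

$79 / $0.174 per kWh = 454 kWh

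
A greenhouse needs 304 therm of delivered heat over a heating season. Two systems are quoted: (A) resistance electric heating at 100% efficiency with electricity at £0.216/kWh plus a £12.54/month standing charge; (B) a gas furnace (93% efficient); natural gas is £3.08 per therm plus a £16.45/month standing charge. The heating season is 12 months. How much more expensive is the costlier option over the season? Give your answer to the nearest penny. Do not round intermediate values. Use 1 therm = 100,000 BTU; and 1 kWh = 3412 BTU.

Heat load = 304 therm × 100,000 = 30,400,000 BTU
Gas: input = 30,400,000 / 0.93 = 32,688,172 BTU = 326.9 therm → 326.9 × £3.08 = £1,006.80; + 12 × £16.45 standing = £1,204.20
Electric: 30,400,000 BTU / 3412 = 8,910 kWh → × £0.216 = £1,924.50; + 12 × £12.54 standing = £2,074.98
Difference = |£1,204.20 − £2,074.98| = £870.79

£870.79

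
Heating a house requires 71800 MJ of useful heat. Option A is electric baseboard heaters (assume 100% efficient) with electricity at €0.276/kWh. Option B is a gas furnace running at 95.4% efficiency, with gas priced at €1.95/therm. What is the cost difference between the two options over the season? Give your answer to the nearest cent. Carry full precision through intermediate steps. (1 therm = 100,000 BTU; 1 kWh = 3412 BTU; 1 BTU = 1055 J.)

Heat load = 71800 MJ = 71,800,000,000 J / 1055 = 68,056,872 BTU
Gas: input = 68,056,872 / 0.954 = 71,338,440 BTU = 713.4 therm → 713.4 × €1.95 = €1,391.10
Electric: 68,056,872 BTU / 3412 = 19,950 kWh → × €0.276 = €5,505.19
Difference = |€1,391.10 − €5,505.19| = €4,114.09

€4114.09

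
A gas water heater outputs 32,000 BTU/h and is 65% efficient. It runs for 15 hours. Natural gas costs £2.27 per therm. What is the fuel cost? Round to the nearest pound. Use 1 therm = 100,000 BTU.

£17

Heat delivered = 32,000 BTU/h × 15 h = 480,000 BTU
Gas input = 480,000 / 0.650 = 738,462 BTU
= 738,462 / 100,000 = 7.385 therm
Cost = 7.385 × £2.27/therm = £16.76 ≈ £17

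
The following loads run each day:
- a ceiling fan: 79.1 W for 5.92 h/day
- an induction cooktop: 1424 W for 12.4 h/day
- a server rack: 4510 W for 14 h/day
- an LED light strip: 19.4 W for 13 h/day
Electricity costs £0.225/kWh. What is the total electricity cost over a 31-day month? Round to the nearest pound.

£569

ceiling fan: 79.1 W × 5.92 h × 31 d = 14,516 Wh = 14.52 kWh
induction cooktop: 1424 W × 12.4 h × 31 d = 547,386 Wh = 547.4 kWh
server rack: 4510 W × 14 h × 31 d = 1,957,340 Wh = 1,957 kWh
LED light strip: 19.4 W × 13 h × 31 d = 7,818 Wh = 7.818 kWh
Total energy = 14.52 + 547.4 + 1,957 + 7.818 = 2,527 kWh
Cost = 2,527 kWh × £0.225 = £568.59 ≈ £569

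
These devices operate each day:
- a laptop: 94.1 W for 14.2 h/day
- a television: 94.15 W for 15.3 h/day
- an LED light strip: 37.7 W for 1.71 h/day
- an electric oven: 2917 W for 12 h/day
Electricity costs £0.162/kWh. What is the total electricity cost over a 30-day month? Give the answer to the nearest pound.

laptop: 94.1 W × 14.2 h × 30 d = 40,087 Wh = 40.09 kWh
television: 94.15 W × 15.3 h × 30 d = 43,215 Wh = 43.21 kWh
LED light strip: 37.7 W × 1.71 h × 30 d = 1,934 Wh = 1.934 kWh
electric oven: 2917 W × 12 h × 30 d = 1,050,120 Wh = 1,050 kWh
Total energy = 40.09 + 43.21 + 1.934 + 1,050 = 1,135 kWh
Cost = 1,135 kWh × £0.162 = £183.93 ≈ £184

£184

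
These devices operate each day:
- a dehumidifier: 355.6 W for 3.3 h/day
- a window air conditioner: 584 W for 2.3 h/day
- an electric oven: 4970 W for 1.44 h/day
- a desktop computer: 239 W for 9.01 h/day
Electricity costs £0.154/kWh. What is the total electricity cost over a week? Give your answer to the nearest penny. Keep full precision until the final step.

£12.75

dehumidifier: 355.6 W × 3.3 h × 7 d = 8,214 Wh = 8.214 kWh
window air conditioner: 584 W × 2.3 h × 7 d = 9,402 Wh = 9.402 kWh
electric oven: 4970 W × 1.44 h × 7 d = 50,098 Wh = 50.1 kWh
desktop computer: 239 W × 9.01 h × 7 d = 15,074 Wh = 15.07 kWh
Total energy = 8.214 + 9.402 + 50.1 + 15.07 = 82.79 kWh
Cost = 82.79 kWh × £0.154 = £12.75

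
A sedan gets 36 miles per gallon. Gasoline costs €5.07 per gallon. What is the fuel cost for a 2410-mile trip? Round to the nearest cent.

Fuel = 2410 mi / 36 mpg = 66.94 gal
Cost = 66.94 gal × €5.07/gal = €339.41

€339.41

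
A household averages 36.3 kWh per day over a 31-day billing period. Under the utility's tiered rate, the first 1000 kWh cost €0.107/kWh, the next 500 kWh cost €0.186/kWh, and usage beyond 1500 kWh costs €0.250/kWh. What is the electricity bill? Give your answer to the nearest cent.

Usage = 36.3 kWh/day × 31 days = 1125.3 kWh
First 1000 kWh × €0.107 = €107.00
Next 125.3 kWh × €0.186 = €23.31
Remaining tier: 0 kWh (not reached)
Total = €130.31

€130.31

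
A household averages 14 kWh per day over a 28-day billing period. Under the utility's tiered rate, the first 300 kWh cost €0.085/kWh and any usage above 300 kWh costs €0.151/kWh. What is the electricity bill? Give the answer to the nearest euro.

Usage = 14 kWh/day × 28 days = 392 kWh
First 300 kWh × €0.085 = €25.50
Remaining 92 kWh × €0.151 = €13.89
Total = €39.39 ≈ €39

€39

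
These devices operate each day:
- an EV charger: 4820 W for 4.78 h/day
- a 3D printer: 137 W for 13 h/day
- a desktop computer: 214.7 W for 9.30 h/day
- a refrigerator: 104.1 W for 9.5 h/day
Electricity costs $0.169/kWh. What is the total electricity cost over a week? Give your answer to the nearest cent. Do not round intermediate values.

EV charger: 4820 W × 4.78 h × 7 d = 161,277 Wh = 161.3 kWh
3D printer: 137 W × 13 h × 7 d = 12,467 Wh = 12.47 kWh
desktop computer: 214.7 W × 9.30 h × 7 d = 13,977 Wh = 13.98 kWh
refrigerator: 104.1 W × 9.5 h × 7 d = 6,923 Wh = 6.923 kWh
Total energy = 161.3 + 12.47 + 13.98 + 6.923 = 194.6 kWh
Cost = 194.6 kWh × $0.169 = $32.89

$32.89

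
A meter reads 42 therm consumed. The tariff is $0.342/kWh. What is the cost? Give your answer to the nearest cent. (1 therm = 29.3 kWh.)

$420.87

42 therm × (29.3 kWh/therm) = 1,231 kWh
Cost = 1,231 kWh × $0.342/kWh = $420.87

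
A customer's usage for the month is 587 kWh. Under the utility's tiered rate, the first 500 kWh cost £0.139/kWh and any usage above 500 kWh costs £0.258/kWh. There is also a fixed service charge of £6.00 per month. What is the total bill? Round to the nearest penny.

£97.95

First 500 kWh × £0.139 = £69.50
Remaining 87 kWh × £0.258 = £22.45
Energy charge = £91.95; + service £6.00 = £97.95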